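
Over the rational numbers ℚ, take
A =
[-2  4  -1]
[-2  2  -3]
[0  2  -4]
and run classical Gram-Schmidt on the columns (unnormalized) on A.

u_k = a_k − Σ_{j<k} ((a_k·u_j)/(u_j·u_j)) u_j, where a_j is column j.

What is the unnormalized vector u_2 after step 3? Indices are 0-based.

Step 1: u_0 = a_0 = (-2, -2, 0).
Step 2: u_1 = a_1 − (-3/2)·u_0 = (1, -1, 2).
Step 3: u_2 = a_2 − (1)·u_0 − (-1)·u_1 = (2, -2, -2).

u_2 = (2, -2, -2)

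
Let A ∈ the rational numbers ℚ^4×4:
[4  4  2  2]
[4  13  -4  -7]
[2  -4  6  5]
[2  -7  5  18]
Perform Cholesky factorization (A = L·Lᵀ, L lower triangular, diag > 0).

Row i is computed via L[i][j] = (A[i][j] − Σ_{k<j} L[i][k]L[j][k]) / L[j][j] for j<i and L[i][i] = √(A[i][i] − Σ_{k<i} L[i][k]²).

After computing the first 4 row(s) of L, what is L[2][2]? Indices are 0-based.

L[2][2] = 1

Step 1: L[0][0] = √(4) = 2.
  L[1][0] = (4) / L[0][0] = 2.
Step 2: L[1][1] = √(9) = 3.
  L[2][0] = (2) / L[0][0] = 1.
  L[2][1] = (-6) / L[1][1] = -2.
Step 3: L[2][2] = √(1) = 1.
  L[3][0] = (2) / L[0][0] = 1.
  L[3][1] = (-9) / L[1][1] = -3.
  L[3][2] = (-2) / L[2][2] = -2.
Step 4: L[3][3] = √(4) = 2.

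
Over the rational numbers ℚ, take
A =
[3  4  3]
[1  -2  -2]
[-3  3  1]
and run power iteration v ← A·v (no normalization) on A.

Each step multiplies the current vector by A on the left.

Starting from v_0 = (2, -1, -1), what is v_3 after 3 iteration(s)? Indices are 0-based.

v_3 = (34, -45, 59)

v_0 = (2, -1, -1).
v_1 = A·v_0 = (-1, 6, -10).
v_2 = A·v_1 = (-9, 7, 11).
v_3 = A·v_2 = (34, -45, 59).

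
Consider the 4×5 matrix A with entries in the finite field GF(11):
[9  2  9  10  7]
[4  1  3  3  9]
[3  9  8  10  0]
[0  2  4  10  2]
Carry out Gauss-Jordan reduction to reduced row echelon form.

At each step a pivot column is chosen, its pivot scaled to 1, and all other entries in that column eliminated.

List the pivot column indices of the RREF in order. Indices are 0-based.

pivot columns: 0, 1, 2, 3

[1] R0 /= 9  ⇒  (1, 10, 1, 6, 2)
     R1 -= 4·R0  ⇒  (0, 5, 10, 1, 1)
     R2 -= 3·R0  ⇒  (0, 1, 5, 3, 5)
[2] R1 /= 5  ⇒  (0, 1, 2, 9, 9)
     R0 -= 10·R1  ⇒  (1, 0, 3, 4, 0)
     R2 -= 1·R1  ⇒  (0, 0, 3, 5, 7)
     R3 -= 2·R1  ⇒  (0, 0, 0, 3, 6)
[3] R2 /= 3  ⇒  (0, 0, 1, 9, 6)
     R0 -= 3·R2  ⇒  (1, 0, 0, 10, 4)
     R1 -= 2·R2  ⇒  (0, 1, 0, 2, 8)
[4] R3 /= 3  ⇒  (0, 0, 0, 1, 2)
     R0 -= 10·R3  ⇒  (1, 0, 0, 0, 6)
     R1 -= 2·R3  ⇒  (0, 1, 0, 0, 4)
     R2 -= 9·R3  ⇒  (0, 0, 1, 0, 10)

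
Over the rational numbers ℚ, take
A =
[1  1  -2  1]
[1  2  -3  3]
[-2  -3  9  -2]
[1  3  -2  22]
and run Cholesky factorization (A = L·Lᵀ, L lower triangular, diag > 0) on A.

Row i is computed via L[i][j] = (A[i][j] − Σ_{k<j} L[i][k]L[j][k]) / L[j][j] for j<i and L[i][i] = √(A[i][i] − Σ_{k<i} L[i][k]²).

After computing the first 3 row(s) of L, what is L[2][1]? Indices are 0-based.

L[2][1] = -1

Step 1: L[0][0] = √(1) = 1.
  L[1][0] = (1) / L[0][0] = 1.
Step 2: L[1][1] = √(1) = 1.
  L[2][0] = (-2) / L[0][0] = -2.
  L[2][1] = (-1) / L[1][1] = -1.
Step 3: L[2][2] = √(4) = 2.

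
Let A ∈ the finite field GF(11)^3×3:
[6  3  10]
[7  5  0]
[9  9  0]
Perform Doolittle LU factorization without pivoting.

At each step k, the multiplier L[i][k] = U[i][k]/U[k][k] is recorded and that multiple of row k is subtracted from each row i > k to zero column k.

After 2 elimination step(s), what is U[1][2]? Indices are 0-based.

[col 0] pivot 6
  R1 -= 3*R0 → (0, 7, 3)  (L[1][0] := 3)
  R2 -= 7*R0 → (0, 10, 7)  (L[2][0] := 7)
[col 1] pivot 7
  R2 -= 3*R1 → (0, 0, 9)  (L[2][1] := 3)

U[1][2] = 3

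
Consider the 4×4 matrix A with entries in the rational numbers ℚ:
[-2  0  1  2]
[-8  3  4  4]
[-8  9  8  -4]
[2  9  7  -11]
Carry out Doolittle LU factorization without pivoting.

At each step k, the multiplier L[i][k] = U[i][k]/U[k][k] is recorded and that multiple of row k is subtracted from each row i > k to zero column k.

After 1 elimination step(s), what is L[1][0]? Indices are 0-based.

k=0: U[0][0]=-2
  eliminate (1,0): mult=4, new row 1: (0, 3, 0, -4); set L[1][0]=4
  eliminate (2,0): mult=4, new row 2: (0, 9, 4, -12); set L[2][0]=4
  eliminate (3,0): mult=-1, new row 3: (0, 9, 8, -9); set L[3][0]=-1

L[1][0] = 4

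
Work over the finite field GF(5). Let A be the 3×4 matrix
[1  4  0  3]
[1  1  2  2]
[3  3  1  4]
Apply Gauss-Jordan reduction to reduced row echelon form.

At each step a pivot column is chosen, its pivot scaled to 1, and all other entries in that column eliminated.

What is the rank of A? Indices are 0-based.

[1] R0 /= 1  ⇒  (1, 4, 0, 3)
     R1 -= 1·R0  ⇒  (0, 2, 2, 4)
     R2 -= 3·R0  ⇒  (0, 1, 1, 0)
[2] R1 /= 2  ⇒  (0, 1, 1, 2)
     R0 -= 4·R1  ⇒  (1, 0, 1, 0)
     R2 -= 1·R1  ⇒  (0, 0, 0, 3)
column 2 empty below row 2
[3] R2 /= 3  ⇒  (0, 0, 0, 1)
     R1 -= 2·R2  ⇒  (0, 1, 1, 0)

rank = 3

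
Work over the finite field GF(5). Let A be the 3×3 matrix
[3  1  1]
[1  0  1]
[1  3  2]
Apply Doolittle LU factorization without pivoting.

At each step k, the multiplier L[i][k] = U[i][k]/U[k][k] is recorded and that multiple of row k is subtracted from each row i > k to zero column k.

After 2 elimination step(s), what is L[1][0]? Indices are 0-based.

k=0: U[0][0]=3
  eliminate (1,0): mult=2, new row 1: (0, 3, 4); set L[1][0]=2
  eliminate (2,0): mult=2, new row 2: (0, 1, 0); set L[2][0]=2
k=1: U[1][1]=3
  eliminate (2,1): mult=2, new row 2: (0, 0, 2); set L[2][1]=2

L[1][0] = 2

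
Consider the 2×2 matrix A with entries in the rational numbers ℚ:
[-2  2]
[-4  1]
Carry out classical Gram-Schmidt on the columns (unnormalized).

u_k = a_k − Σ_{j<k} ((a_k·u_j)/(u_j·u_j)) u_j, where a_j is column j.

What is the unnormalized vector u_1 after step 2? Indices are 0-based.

u_1 = (6/5, -3/5)

Step 1: u_0 = a_0 = (-2, -4).
Step 2: u_1 = a_1 − (-2/5)·u_0 = (6/5, -3/5).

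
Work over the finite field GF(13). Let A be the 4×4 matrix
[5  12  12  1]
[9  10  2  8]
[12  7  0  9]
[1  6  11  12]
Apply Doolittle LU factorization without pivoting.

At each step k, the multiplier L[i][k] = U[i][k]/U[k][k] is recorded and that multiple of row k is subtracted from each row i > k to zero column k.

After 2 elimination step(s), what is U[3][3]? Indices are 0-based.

U[3][3] = 7

k=0: U[0][0]=5
  eliminate (1,0): mult=7, new row 1: (0, 4, 9, 1); set L[1][0]=7
  eliminate (2,0): mult=5, new row 2: (0, 12, 5, 4); set L[2][0]=5
  eliminate (3,0): mult=8, new row 3: (0, 1, 6, 4); set L[3][0]=8
k=1: U[1][1]=4
  eliminate (2,1): mult=3, new row 2: (0, 0, 4, 1); set L[2][1]=3
  eliminate (3,1): mult=10, new row 3: (0, 0, 7, 7); set L[3][1]=10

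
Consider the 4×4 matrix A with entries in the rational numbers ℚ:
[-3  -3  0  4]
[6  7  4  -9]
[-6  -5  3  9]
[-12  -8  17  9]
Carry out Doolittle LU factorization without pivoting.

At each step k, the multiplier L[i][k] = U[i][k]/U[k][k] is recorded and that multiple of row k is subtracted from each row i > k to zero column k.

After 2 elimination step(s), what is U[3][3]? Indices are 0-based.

U[3][3] = -3

[col 0] pivot -3
  R1 -= -2*R0 → (0, 1, 4, -1)  (L[1][0] := -2)
  R2 -= 2*R0 → (0, 1, 3, 1)  (L[2][0] := 2)
  R3 -= 4*R0 → (0, 4, 17, -7)  (L[3][0] := 4)
[col 1] pivot 1
  R2 -= 1*R1 → (0, 0, -1, 2)  (L[2][1] := 1)
  R3 -= 4*R1 → (0, 0, 1, -3)  (L[3][1] := 4)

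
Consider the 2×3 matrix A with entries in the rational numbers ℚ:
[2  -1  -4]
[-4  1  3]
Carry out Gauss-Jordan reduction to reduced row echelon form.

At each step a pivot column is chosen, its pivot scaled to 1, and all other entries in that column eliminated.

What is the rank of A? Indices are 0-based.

rank = 2

step 1: normalize row 0 (÷2) = (1, -1/2, -2)
  row 1: subtract -4×row0 = (0, -1, -5)
step 2: normalize row 1 (÷-1) = (0, 1, 5)
  row 0: subtract -1/2×row1 = (1, 0, 1/2)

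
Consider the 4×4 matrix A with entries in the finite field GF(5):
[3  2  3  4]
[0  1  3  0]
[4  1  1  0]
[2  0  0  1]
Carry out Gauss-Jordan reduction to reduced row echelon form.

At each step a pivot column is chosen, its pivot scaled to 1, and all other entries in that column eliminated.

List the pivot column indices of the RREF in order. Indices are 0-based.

pivot(0,0)=3: scale R0 → (1, 4, 1, 3)
  clear (2,0): R2 −= (4)R0 → (0, 0, 2, 3)
  clear (3,0): R3 −= (2)R0 → (0, 2, 3, 0)
pivot(1,1)=1: scale R1 → (0, 1, 3, 0)
  clear (0,1): R0 −= (4)R1 → (1, 0, 4, 3)
  clear (3,1): R3 −= (2)R1 → (0, 0, 2, 0)
pivot(2,2)=2: scale R2 → (0, 0, 1, 4)
  clear (0,2): R0 −= (4)R2 → (1, 0, 0, 2)
  clear (1,2): R1 −= (3)R2 → (0, 1, 0, 3)
  clear (3,2): R3 −= (2)R2 → (0, 0, 0, 2)
pivot(3,3)=2: scale R3 → (0, 0, 0, 1)
  clear (0,3): R0 −= (2)R3 → (1, 0, 0, 0)
  clear (1,3): R1 −= (3)R3 → (0, 1, 0, 0)
  clear (2,3): R2 −= (4)R3 → (0, 0, 1, 0)

pivot columns: 0, 1, 2, 3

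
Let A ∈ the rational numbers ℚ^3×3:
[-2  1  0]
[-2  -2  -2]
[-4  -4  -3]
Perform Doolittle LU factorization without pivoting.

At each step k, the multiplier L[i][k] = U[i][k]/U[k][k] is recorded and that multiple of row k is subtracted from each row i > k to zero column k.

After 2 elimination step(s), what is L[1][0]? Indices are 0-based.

k=0: U[0][0]=-2
  eliminate (1,0): mult=1, new row 1: (0, -3, -2); set L[1][0]=1
  eliminate (2,0): mult=2, new row 2: (0, -6, -3); set L[2][0]=2
k=1: U[1][1]=-3
  eliminate (2,1): mult=2, new row 2: (0, 0, 1); set L[2][1]=2

L[1][0] = 1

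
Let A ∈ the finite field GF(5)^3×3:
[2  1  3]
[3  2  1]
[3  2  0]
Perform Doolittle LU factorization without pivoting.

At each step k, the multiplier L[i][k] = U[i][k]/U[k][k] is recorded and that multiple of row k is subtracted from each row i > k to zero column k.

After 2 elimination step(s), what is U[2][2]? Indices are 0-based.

U[2][2] = 4

k=0: U[0][0]=2
  eliminate (1,0): mult=4, new row 1: (0, 3, 4); set L[1][0]=4
  eliminate (2,0): mult=4, new row 2: (0, 3, 3); set L[2][0]=4
k=1: U[1][1]=3
  eliminate (2,1): mult=1, new row 2: (0, 0, 4); set L[2][1]=1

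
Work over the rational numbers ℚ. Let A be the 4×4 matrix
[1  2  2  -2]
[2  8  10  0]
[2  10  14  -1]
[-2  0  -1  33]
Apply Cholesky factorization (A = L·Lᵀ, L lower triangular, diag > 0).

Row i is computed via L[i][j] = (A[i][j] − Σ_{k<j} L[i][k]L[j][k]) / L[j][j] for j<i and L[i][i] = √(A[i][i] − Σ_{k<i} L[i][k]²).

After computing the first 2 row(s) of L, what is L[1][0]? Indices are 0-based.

L[1][0] = 2

Step 1: L[0][0] = √(1) = 1.
  L[1][0] = (2) / L[0][0] = 2.
Step 2: L[1][1] = √(4) = 2.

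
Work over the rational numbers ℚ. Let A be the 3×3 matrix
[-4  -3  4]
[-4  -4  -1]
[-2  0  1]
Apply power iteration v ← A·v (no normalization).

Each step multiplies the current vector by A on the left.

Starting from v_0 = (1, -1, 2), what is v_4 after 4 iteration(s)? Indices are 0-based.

v_0 = (1, -1, 2).
v_1 = A·v_0 = (7, -2, 0).
v_2 = A·v_1 = (-22, -20, -14).
v_3 = A·v_2 = (92, 182, 30).
v_4 = A·v_3 = (-794, -1126, -154).

v_4 = (-794, -1126, -154)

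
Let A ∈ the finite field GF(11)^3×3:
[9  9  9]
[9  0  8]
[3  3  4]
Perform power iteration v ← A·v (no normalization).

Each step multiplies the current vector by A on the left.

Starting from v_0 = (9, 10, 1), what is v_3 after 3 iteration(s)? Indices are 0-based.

v_0 = (9, 10, 1).
v_1 = A·v_0 = (4, 1, 6).
v_2 = A·v_1 = (0, 7, 6).
v_3 = A·v_2 = (7, 4, 1).

v_3 = (7, 4, 1)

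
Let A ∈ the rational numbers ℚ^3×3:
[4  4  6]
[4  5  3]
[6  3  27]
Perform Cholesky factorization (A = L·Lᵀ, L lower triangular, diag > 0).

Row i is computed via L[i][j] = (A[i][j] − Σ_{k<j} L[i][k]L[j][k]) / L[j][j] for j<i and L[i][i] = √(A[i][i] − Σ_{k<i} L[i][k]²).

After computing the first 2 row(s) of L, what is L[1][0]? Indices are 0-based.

L[1][0] = 2

Step 1: L[0][0] = √(4) = 2.
  L[1][0] = (4) / L[0][0] = 2.
Step 2: L[1][1] = √(1) = 1.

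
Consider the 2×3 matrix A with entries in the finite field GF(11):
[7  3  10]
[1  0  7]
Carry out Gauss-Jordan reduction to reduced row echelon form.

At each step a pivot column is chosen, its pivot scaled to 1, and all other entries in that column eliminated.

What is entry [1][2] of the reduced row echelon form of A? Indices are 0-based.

M[1][2] = 9

pivot(0,0)=7: scale R0 → (1, 2, 3)
  clear (1,0): R1 −= (1)R0 → (0, 9, 4)
pivot(1,1)=9: scale R1 → (0, 1, 9)
  clear (0,1): R0 −= (2)R1 → (1, 0, 7)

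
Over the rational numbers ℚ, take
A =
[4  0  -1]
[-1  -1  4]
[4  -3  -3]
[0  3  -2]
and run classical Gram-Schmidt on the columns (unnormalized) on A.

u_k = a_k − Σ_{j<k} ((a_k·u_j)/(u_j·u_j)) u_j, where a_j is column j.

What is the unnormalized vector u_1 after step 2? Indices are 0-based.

Step 1: u_0 = a_0 = (4, -1, 4, 0).
Step 2: u_1 = a_1 − (-1/3)·u_0 = (4/3, -4/3, -5/3, 3).

u_1 = (4/3, -4/3, -5/3, 3)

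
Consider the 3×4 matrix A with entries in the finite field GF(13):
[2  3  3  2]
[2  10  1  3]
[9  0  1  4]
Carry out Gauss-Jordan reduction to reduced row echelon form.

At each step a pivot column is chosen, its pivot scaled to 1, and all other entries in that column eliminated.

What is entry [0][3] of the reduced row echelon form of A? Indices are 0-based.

step 1: normalize row 0 (÷2) = (1, 8, 8, 1)
  row 1: subtract 2×row0 = (0, 7, 11, 1)
  row 2: subtract 9×row0 = (0, 6, 7, 8)
step 2: normalize row 1 (÷7) = (0, 1, 9, 2)
  row 0: subtract 8×row1 = (1, 0, 1, 11)
  row 2: subtract 6×row1 = (0, 0, 5, 9)
step 3: normalize row 2 (÷5) = (0, 0, 1, 7)
  row 0: subtract 1×row2 = (1, 0, 0, 4)
  row 1: subtract 9×row2 = (0, 1, 0, 4)

M[0][3] = 4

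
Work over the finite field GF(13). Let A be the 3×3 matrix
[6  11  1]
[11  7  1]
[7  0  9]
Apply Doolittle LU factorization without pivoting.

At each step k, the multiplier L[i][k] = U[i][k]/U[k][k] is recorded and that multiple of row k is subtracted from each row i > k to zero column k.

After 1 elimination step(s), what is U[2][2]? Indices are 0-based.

k=0: U[0][0]=6
  eliminate (1,0): mult=4, new row 1: (0, 2, 10); set L[1][0]=4
  eliminate (2,0): mult=12, new row 2: (0, 11, 10); set L[2][0]=12

U[2][2] = 10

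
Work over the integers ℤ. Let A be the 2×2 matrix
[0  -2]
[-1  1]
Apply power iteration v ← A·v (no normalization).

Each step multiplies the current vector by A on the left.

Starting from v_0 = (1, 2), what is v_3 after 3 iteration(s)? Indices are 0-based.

v_3 = (-10, 7)

v_0 = (1, 2).
v_1 = A·v_0 = (-4, 1).
v_2 = A·v_1 = (-2, 5).
v_3 = A·v_2 = (-10, 7).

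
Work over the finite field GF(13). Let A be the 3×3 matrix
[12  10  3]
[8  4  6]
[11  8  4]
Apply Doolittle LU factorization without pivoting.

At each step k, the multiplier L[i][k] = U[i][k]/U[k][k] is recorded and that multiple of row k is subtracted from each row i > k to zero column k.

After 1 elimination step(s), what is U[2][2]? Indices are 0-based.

U[2][2] = 11

Step 1: pivot at (0,0) is 12.
  row1 ← row1 − (5)·row0  ⇒  L[1][0]=5, U row1=(0, 6, 4)
  row2 ← row2 − (2)·row0  ⇒  L[2][0]=2, U row2=(0, 1, 11)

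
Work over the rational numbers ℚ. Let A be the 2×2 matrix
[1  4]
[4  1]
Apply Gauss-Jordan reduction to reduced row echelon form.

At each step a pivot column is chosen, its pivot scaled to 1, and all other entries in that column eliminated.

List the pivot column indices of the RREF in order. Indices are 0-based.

pivot columns: 0, 1

[1] R0 /= 1  ⇒  (1, 4)
     R1 -= 4·R0  ⇒  (0, -15)
[2] R1 /= -15  ⇒  (0, 1)
     R0 -= 4·R1  ⇒  (1, 0)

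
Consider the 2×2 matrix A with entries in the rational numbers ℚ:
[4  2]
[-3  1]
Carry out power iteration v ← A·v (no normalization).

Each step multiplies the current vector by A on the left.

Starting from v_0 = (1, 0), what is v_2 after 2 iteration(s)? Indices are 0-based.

v_2 = (10, -15)

v_0 = (1, 0).
v_1 = A·v_0 = (4, -3).
v_2 = A·v_1 = (10, -15).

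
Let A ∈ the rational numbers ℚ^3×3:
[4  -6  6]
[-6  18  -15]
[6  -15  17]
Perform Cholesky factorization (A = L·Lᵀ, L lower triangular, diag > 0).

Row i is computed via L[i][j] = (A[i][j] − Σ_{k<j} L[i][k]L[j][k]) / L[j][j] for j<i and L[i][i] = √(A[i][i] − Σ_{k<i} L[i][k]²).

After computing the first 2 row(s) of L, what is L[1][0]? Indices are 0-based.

Step 1: L[0][0] = √(4) = 2.
  L[1][0] = (-6) / L[0][0] = -3.
Step 2: L[1][1] = √(9) = 3.

L[1][0] = -3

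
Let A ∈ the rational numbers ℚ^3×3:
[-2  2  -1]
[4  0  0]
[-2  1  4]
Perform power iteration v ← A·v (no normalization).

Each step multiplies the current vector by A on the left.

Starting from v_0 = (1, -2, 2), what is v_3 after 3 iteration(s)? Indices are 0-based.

v_0 = (1, -2, 2).
v_1 = A·v_0 = (-8, 4, 4).
v_2 = A·v_1 = (20, -32, 36).
v_3 = A·v_2 = (-140, 80, 72).

v_3 = (-140, 80, 72)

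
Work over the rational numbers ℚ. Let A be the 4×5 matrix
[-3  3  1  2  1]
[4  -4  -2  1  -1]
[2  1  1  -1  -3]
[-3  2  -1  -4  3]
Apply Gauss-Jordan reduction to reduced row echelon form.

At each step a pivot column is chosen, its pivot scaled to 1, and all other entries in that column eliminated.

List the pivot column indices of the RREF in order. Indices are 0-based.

pivot(0,0)=-3: scale R0 → (1, -1, -1/3, -2/3, -1/3)
  clear (1,0): R1 −= (4)R0 → (0, 0, -2/3, 11/3, 1/3)
  clear (2,0): R2 −= (2)R0 → (0, 3, 5/3, 1/3, -7/3)
  clear (3,0): R3 −= (-3)R0 → (0, -1, -2, -6, 2)
pivot(1,1): swap R1↔R2
pivot(1,1)=3: scale R1 → (0, 1, 5/9, 1/9, -7/9)
  clear (0,1): R0 −= (-1)R1 → (1, 0, 2/9, -5/9, -10/9)
  clear (3,1): R3 −= (-1)R1 → (0, 0, -13/9, -53/9, 11/9)
pivot(2,2)=-2/3: scale R2 → (0, 0, 1, -11/2, -1/2)
  clear (0,2): R0 −= (2/9)R2 → (1, 0, 0, 2/3, -1)
  clear (1,2): R1 −= (5/9)R2 → (0, 1, 0, 19/6, -1/2)
  clear (3,2): R3 −= (-13/9)R2 → (0, 0, 0, -83/6, 1/2)
pivot(3,3)=-83/6: scale R3 → (0, 0, 0, 1, -3/83)
  clear (0,3): R0 −= (2/3)R3 → (1, 0, 0, 0, -81/83)
  clear (1,3): R1 −= (19/6)R3 → (0, 1, 0, 0, -32/83)
  clear (2,3): R2 −= (-11/2)R3 → (0, 0, 1, 0, -58/83)

pivot columns: 0, 1, 2, 3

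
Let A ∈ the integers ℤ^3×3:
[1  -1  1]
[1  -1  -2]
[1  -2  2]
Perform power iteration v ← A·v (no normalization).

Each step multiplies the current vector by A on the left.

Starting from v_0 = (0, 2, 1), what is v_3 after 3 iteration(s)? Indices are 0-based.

v_0 = (0, 2, 1).
v_1 = A·v_0 = (-1, -4, -2).
v_2 = A·v_1 = (1, 7, 3).
v_3 = A·v_2 = (-3, -12, -7).

v_3 = (-3, -12, -7)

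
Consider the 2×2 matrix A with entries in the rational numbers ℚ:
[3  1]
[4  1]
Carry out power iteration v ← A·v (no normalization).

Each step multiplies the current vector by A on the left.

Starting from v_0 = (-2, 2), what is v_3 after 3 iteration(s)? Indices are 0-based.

v_3 = (-76, -94)

v_0 = (-2, 2).
v_1 = A·v_0 = (-4, -6).
v_2 = A·v_1 = (-18, -22).
v_3 = A·v_2 = (-76, -94).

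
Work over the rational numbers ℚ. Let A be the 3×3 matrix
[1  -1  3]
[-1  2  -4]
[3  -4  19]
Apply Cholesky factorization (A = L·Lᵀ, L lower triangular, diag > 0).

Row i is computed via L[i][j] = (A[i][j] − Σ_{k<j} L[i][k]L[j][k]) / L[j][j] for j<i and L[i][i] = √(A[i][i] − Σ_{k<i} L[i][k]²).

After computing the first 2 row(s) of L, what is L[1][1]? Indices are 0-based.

Step 1: L[0][0] = √(1) = 1.
  L[1][0] = (-1) / L[0][0] = -1.
Step 2: L[1][1] = √(1) = 1.

L[1][1] = 1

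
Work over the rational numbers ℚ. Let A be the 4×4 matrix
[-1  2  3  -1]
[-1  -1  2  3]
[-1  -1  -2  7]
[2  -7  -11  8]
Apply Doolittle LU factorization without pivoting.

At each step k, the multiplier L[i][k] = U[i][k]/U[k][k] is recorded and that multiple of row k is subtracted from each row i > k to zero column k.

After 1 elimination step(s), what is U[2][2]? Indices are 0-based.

U[2][2] = -5

[col 0] pivot -1
  R1 -= 1*R0 → (0, -3, -1, 4)  (L[1][0] := 1)
  R2 -= 1*R0 → (0, -3, -5, 8)  (L[2][0] := 1)
  R3 -= -2*R0 → (0, -3, -5, 6)  (L[3][0] := -2)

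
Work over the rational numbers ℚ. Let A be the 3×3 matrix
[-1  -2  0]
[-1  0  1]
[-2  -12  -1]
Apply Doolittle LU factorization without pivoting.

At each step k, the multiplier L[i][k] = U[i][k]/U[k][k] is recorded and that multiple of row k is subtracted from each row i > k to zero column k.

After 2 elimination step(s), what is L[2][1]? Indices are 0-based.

L[2][1] = -4

[col 0] pivot -1
  R1 -= 1*R0 → (0, 2, 1)  (L[1][0] := 1)
  R2 -= 2*R0 → (0, -8, -1)  (L[2][0] := 2)
[col 1] pivot 2
  R2 -= -4*R1 → (0, 0, 3)  (L[2][1] := -4)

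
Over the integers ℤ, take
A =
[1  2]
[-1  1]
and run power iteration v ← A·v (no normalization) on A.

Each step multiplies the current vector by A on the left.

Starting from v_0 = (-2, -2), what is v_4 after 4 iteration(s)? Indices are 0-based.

v_4 = (30, 6)

v_0 = (-2, -2).
v_1 = A·v_0 = (-6, 0).
v_2 = A·v_1 = (-6, 6).
v_3 = A·v_2 = (6, 12).
v_4 = A·v_3 = (30, 6).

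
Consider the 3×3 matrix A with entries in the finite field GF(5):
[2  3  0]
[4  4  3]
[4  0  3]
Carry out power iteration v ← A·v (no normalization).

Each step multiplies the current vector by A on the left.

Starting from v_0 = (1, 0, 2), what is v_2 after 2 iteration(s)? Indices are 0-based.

v_2 = (4, 3, 3)

v_0 = (1, 0, 2).
v_1 = A·v_0 = (2, 0, 0).
v_2 = A·v_1 = (4, 3, 3).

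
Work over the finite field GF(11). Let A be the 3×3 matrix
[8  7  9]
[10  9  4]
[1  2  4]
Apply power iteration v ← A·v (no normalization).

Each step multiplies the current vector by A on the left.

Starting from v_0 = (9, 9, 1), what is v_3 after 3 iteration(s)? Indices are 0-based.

v_0 = (9, 9, 1).
v_1 = A·v_0 = (1, 10, 9).
v_2 = A·v_1 = (5, 4, 2).
v_3 = A·v_2 = (9, 6, 10).

v_3 = (9, 6, 10)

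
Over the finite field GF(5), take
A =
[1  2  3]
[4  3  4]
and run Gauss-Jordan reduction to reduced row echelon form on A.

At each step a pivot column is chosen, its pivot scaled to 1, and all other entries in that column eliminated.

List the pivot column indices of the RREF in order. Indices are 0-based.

pivot columns: 0, 2

[1] R0 /= 1  ⇒  (1, 2, 3)
     R1 -= 4·R0  ⇒  (0, 0, 2)
column 1 empty below row 1
[2] R1 /= 2  ⇒  (0, 0, 1)
     R0 -= 3·R1  ⇒  (1, 2, 0)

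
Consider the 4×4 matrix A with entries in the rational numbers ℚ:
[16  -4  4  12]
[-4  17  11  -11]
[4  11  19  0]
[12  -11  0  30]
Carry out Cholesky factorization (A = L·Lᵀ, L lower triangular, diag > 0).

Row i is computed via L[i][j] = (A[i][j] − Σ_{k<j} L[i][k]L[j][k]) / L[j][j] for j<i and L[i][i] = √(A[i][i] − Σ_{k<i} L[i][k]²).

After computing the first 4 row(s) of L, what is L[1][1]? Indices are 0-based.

L[1][1] = 4

Step 1: L[0][0] = √(16) = 4.
  L[1][0] = (-4) / L[0][0] = -1.
Step 2: L[1][1] = √(16) = 4.
  L[2][0] = (4) / L[0][0] = 1.
  L[2][1] = (12) / L[1][1] = 3.
Step 3: L[2][2] = √(9) = 3.
  L[3][0] = (12) / L[0][0] = 3.
  L[3][1] = (-8) / L[1][1] = -2.
  L[3][2] = (3) / L[2][2] = 1.
Step 4: L[3][3] = √(16) = 4.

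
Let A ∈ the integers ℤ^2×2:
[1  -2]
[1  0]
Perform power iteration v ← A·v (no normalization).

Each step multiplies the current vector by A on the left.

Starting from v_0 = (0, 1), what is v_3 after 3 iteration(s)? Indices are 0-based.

v_3 = (2, -2)

v_0 = (0, 1).
v_1 = A·v_0 = (-2, 0).
v_2 = A·v_1 = (-2, -2).
v_3 = A·v_2 = (2, -2).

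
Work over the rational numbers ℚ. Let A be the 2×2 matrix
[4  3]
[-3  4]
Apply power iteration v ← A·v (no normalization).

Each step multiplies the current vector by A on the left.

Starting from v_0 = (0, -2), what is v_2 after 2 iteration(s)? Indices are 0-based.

v_2 = (-48, -14)

v_0 = (0, -2).
v_1 = A·v_0 = (-6, -8).
v_2 = A·v_1 = (-48, -14).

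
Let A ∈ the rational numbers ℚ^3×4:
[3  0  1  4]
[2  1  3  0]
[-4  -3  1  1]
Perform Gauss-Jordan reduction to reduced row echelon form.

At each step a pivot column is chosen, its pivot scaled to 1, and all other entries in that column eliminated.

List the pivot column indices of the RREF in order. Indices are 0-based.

pivot(0,0)=3: scale R0 → (1, 0, 1/3, 4/3)
  clear (1,0): R1 −= (2)R0 → (0, 1, 7/3, -8/3)
  clear (2,0): R2 −= (-4)R0 → (0, -3, 7/3, 19/3)
pivot(1,1)=1: scale R1 → (0, 1, 7/3, -8/3)
  clear (2,1): R2 −= (-3)R1 → (0, 0, 28/3, -5/3)
pivot(2,2)=28/3: scale R2 → (0, 0, 1, -5/28)
  clear (0,2): R0 −= (1/3)R2 → (1, 0, 0, 39/28)
  clear (1,2): R1 −= (7/3)R2 → (0, 1, 0, -9/4)

pivot columns: 0, 1, 2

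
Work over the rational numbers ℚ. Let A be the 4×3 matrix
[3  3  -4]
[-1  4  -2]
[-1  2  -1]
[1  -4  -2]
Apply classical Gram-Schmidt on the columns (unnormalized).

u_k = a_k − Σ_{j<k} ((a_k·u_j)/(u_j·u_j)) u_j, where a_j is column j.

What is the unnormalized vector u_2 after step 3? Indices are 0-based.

u_2 = (-92/539, -871/539, -690/539, -1285/539)

Step 1: u_0 = a_0 = (3, -1, -1, 1).
Step 2: u_1 = a_1 − (-1/12)·u_0 = (13/4, 47/12, 23/12, -47/12).
Step 3: u_2 = a_2 − (-11/12)·u_0 − (-179/539)·u_1 = (-92/539, -871/539, -690/539, -1285/539).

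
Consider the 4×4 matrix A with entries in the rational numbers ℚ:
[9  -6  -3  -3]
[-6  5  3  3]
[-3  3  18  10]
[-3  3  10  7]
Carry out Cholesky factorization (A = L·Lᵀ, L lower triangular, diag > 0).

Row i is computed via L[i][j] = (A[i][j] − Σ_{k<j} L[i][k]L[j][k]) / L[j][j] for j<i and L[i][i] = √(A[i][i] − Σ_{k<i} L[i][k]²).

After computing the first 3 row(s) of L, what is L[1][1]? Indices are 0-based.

L[1][1] = 1

Step 1: L[0][0] = √(9) = 3.
  L[1][0] = (-6) / L[0][0] = -2.
Step 2: L[1][1] = √(1) = 1.
  L[2][0] = (-3) / L[0][0] = -1.
  L[2][1] = (1) / L[1][1] = 1.
Step 3: L[2][2] = √(16) = 4.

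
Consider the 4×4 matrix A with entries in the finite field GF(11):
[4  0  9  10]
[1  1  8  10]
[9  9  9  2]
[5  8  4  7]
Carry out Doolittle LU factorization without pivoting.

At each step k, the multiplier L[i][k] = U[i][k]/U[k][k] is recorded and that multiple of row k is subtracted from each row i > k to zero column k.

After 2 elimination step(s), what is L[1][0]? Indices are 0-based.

[col 0] pivot 4
  R1 -= 3*R0 → (0, 1, 3, 2)  (L[1][0] := 3)
  R2 -= 5*R0 → (0, 9, 8, 7)  (L[2][0] := 5)
  R3 -= 4*R0 → (0, 8, 1, 0)  (L[3][0] := 4)
[col 1] pivot 1
  R2 -= 9*R1 → (0, 0, 3, 0)  (L[2][1] := 9)
  R3 -= 8*R1 → (0, 0, 10, 6)  (L[3][1] := 8)

L[1][0] = 3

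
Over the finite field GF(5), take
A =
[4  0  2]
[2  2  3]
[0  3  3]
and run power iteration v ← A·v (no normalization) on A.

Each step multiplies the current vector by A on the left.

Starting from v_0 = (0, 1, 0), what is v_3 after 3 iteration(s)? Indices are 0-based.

v_3 = (4, 3, 4)

v_0 = (0, 1, 0).
v_1 = A·v_0 = (0, 2, 3).
v_2 = A·v_1 = (1, 3, 0).
v_3 = A·v_2 = (4, 3, 4).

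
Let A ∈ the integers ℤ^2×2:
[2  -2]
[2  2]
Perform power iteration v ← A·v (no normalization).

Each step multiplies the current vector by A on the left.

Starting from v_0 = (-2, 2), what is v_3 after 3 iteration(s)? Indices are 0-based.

v_0 = (-2, 2).
v_1 = A·v_0 = (-8, 0).
v_2 = A·v_1 = (-16, -16).
v_3 = A·v_2 = (0, -64).

v_3 = (0, -64)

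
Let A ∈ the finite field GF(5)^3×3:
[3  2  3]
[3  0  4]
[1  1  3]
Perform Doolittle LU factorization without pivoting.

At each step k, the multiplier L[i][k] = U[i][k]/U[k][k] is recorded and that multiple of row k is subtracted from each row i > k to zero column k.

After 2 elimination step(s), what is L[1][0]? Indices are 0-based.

L[1][0] = 1

Step 1: pivot at (0,0) is 3.
  row1 ← row1 − (1)·row0  ⇒  L[1][0]=1, U row1=(0, 3, 1)
  row2 ← row2 − (2)·row0  ⇒  L[2][0]=2, U row2=(0, 2, 2)
Step 2: pivot at (1,1) is 3.
  row2 ← row2 − (4)·row1  ⇒  L[2][1]=4, U row2=(0, 0, 3)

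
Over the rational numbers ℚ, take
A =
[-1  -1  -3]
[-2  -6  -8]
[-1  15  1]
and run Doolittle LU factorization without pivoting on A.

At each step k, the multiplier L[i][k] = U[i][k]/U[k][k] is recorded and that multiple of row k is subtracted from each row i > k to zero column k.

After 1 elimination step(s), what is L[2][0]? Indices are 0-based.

k=0: U[0][0]=-1
  eliminate (1,0): mult=2, new row 1: (0, -4, -2); set L[1][0]=2
  eliminate (2,0): mult=1, new row 2: (0, 16, 4); set L[2][0]=1

L[2][0] = 1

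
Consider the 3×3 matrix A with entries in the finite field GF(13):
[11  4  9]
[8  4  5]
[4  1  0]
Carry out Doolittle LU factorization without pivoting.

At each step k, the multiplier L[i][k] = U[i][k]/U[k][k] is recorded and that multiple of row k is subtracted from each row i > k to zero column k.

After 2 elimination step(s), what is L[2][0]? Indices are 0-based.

L[2][0] = 11

[col 0] pivot 11
  R1 -= 9*R0 → (0, 7, 2)  (L[1][0] := 9)
  R2 -= 11*R0 → (0, 9, 5)  (L[2][0] := 11)
[col 1] pivot 7
  R2 -= 5*R1 → (0, 0, 8)  (L[2][1] := 5)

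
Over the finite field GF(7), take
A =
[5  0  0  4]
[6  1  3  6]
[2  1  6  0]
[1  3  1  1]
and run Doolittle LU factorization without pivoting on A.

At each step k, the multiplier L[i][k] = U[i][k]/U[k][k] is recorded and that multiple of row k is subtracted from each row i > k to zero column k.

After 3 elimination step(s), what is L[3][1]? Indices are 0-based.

L[3][1] = 3

k=0: U[0][0]=5
  eliminate (1,0): mult=4, new row 1: (0, 1, 3, 4); set L[1][0]=4
  eliminate (2,0): mult=6, new row 2: (0, 1, 6, 4); set L[2][0]=6
  eliminate (3,0): mult=3, new row 3: (0, 3, 1, 3); set L[3][0]=3
k=1: U[1][1]=1
  eliminate (2,1): mult=1, new row 2: (0, 0, 3, 0); set L[2][1]=1
  eliminate (3,1): mult=3, new row 3: (0, 0, 6, 5); set L[3][1]=3
k=2: U[2][2]=3
  eliminate (3,2): mult=2, new row 3: (0, 0, 0, 5); set L[3][2]=2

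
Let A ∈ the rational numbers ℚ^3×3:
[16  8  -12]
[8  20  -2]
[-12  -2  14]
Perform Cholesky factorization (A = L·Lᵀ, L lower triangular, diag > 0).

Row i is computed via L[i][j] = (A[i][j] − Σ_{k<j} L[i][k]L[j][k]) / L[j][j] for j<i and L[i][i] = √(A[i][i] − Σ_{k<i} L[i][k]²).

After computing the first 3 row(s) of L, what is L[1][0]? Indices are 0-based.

Step 1: L[0][0] = √(16) = 4.
  L[1][0] = (8) / L[0][0] = 2.
Step 2: L[1][1] = √(16) = 4.
  L[2][0] = (-12) / L[0][0] = -3.
  L[2][1] = (4) / L[1][1] = 1.
Step 3: L[2][2] = √(4) = 2.

L[1][0] = 2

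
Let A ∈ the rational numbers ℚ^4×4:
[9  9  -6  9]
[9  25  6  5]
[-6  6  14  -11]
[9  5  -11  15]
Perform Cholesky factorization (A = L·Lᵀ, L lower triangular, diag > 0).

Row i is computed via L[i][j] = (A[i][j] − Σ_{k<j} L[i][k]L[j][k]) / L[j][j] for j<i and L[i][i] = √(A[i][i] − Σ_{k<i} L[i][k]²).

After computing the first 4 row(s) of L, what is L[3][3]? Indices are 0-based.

L[3][3] = 1

Step 1: L[0][0] = √(9) = 3.
  L[1][0] = (9) / L[0][0] = 3.
Step 2: L[1][1] = √(16) = 4.
  L[2][0] = (-6) / L[0][0] = -2.
  L[2][1] = (12) / L[1][1] = 3.
Step 3: L[2][2] = √(1) = 1.
  L[3][0] = (9) / L[0][0] = 3.
  L[3][1] = (-4) / L[1][1] = -1.
  L[3][2] = (-2) / L[2][2] = -2.
Step 4: L[3][3] = √(1) = 1.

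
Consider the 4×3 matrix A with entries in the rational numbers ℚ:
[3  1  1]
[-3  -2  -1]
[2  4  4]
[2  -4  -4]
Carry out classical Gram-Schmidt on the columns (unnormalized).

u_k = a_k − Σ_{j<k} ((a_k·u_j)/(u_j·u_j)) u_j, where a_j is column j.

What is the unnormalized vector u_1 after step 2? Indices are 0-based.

Step 1: u_0 = a_0 = (3, -3, 2, 2).
Step 2: u_1 = a_1 − (9/26)·u_0 = (-1/26, -25/26, 43/13, -61/13).

u_1 = (-1/26, -25/26, 43/13, -61/13)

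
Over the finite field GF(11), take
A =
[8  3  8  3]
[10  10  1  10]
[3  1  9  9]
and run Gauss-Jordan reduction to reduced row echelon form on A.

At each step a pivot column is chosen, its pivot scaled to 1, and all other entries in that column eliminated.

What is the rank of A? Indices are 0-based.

rank = 3

[1] R0 /= 8  ⇒  (1, 10, 1, 10)
     R1 -= 10·R0  ⇒  (0, 9, 2, 9)
     R2 -= 3·R0  ⇒  (0, 4, 6, 1)
[2] R1 /= 9  ⇒  (0, 1, 10, 1)
     R0 -= 10·R1  ⇒  (1, 0, 0, 0)
     R2 -= 4·R1  ⇒  (0, 0, 10, 8)
[3] R2 /= 10  ⇒  (0, 0, 1, 3)
     R1 -= 10·R2  ⇒  (0, 1, 0, 4)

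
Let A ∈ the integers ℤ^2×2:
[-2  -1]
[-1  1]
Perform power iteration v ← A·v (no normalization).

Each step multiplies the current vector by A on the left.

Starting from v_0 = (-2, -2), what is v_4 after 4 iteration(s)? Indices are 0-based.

v_0 = (-2, -2).
v_1 = A·v_0 = (6, 0).
v_2 = A·v_1 = (-12, -6).
v_3 = A·v_2 = (30, 6).
v_4 = A·v_3 = (-66, -24).

v_4 = (-66, -24)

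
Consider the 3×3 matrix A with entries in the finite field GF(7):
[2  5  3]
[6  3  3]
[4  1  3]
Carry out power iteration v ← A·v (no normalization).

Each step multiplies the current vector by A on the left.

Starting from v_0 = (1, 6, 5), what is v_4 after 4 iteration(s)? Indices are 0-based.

v_0 = (1, 6, 5).
v_1 = A·v_0 = (5, 4, 4).
v_2 = A·v_1 = (0, 5, 1).
v_3 = A·v_2 = (0, 4, 1).
v_4 = A·v_3 = (2, 1, 0).

v_4 = (2, 1, 0)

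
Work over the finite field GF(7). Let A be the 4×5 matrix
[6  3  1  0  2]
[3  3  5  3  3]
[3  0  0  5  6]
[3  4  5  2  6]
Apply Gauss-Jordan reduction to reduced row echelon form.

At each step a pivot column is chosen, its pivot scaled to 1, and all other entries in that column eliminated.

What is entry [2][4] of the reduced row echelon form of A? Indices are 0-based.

M[2][4] = 2

step 1: normalize row 0 (÷6) = (1, 4, 6, 0, 5)
  row 1: subtract 3×row0 = (0, 5, 1, 3, 2)
  row 2: subtract 3×row0 = (0, 2, 3, 5, 5)
  row 3: subtract 3×row0 = (0, 6, 1, 2, 5)
step 2: normalize row 1 (÷5) = (0, 1, 3, 2, 6)
  row 0: subtract 4×row1 = (1, 0, 1, 6, 2)
  row 2: subtract 2×row1 = (0, 0, 4, 1, 0)
  row 3: subtract 6×row1 = (0, 0, 4, 4, 4)
step 3: normalize row 2 (÷4) = (0, 0, 1, 2, 0)
  row 0: subtract 1×row2 = (1, 0, 0, 4, 2)
  row 1: subtract 3×row2 = (0, 1, 0, 3, 6)
  row 3: subtract 4×row2 = (0, 0, 0, 3, 4)
step 4: normalize row 3 (÷3) = (0, 0, 0, 1, 6)
  row 0: subtract 4×row3 = (1, 0, 0, 0, 6)
  row 1: subtract 3×row3 = (0, 1, 0, 0, 2)
  row 2: subtract 2×row3 = (0, 0, 1, 0, 2)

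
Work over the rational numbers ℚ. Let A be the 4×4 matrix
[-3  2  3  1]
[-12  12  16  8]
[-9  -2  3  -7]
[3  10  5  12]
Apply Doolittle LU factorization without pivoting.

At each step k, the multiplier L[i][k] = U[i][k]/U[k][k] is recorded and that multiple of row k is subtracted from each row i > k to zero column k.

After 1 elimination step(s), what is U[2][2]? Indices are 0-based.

Step 1: pivot at (0,0) is -3.
  row1 ← row1 − (4)·row0  ⇒  L[1][0]=4, U row1=(0, 4, 4, 4)
  row2 ← row2 − (3)·row0  ⇒  L[2][0]=3, U row2=(0, -8, -6, -10)
  row3 ← row3 − (-1)·row0  ⇒  L[3][0]=-1, U row3=(0, 12, 8, 13)

U[2][2] = -6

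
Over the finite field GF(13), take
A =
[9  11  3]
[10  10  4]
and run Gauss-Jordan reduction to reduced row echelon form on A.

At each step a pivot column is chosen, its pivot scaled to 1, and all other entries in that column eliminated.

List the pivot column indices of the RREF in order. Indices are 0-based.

pivot columns: 0, 1

step 1: normalize row 0 (÷9) = (1, 7, 9)
  row 1: subtract 10×row0 = (0, 5, 5)
step 2: normalize row 1 (÷5) = (0, 1, 1)
  row 0: subtract 7×row1 = (1, 0, 2)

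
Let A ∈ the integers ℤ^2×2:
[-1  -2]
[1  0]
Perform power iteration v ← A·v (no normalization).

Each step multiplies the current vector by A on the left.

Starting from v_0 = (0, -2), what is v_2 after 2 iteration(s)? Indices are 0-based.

v_2 = (-4, 4)

v_0 = (0, -2).
v_1 = A·v_0 = (4, 0).
v_2 = A·v_1 = (-4, 4).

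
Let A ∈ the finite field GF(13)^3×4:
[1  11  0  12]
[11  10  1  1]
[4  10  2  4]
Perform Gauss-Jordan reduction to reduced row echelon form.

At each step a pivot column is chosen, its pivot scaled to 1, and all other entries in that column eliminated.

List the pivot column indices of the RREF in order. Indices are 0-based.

[1] R0 /= 1  ⇒  (1, 11, 0, 12)
     R1 -= 11·R0  ⇒  (0, 6, 1, 12)
     R2 -= 4·R0  ⇒  (0, 5, 2, 8)
[2] R1 /= 6  ⇒  (0, 1, 11, 2)
     R0 -= 11·R1  ⇒  (1, 0, 9, 3)
     R2 -= 5·R1  ⇒  (0, 0, 12, 11)
[3] R2 /= 12  ⇒  (0, 0, 1, 2)
     R0 -= 9·R2  ⇒  (1, 0, 0, 11)
     R1 -= 11·R2  ⇒  (0, 1, 0, 6)

pivot columns: 0, 1, 2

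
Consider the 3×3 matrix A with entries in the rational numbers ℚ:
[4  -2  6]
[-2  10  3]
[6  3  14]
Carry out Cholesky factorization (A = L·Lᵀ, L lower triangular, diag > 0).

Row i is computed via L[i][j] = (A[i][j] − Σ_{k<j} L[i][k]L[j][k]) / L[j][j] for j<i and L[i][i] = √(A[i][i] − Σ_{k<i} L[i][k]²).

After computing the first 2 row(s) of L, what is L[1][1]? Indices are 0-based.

L[1][1] = 3

Step 1: L[0][0] = √(4) = 2.
  L[1][0] = (-2) / L[0][0] = -1.
Step 2: L[1][1] = √(9) = 3.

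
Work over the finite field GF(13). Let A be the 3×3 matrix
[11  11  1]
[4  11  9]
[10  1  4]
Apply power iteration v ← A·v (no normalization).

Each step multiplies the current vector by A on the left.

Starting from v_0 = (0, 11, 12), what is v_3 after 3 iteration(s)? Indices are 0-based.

v_0 = (0, 11, 12).
v_1 = A·v_0 = (3, 8, 7).
v_2 = A·v_1 = (11, 7, 1).
v_3 = A·v_2 = (4, 0, 4).

v_3 = (4, 0, 4)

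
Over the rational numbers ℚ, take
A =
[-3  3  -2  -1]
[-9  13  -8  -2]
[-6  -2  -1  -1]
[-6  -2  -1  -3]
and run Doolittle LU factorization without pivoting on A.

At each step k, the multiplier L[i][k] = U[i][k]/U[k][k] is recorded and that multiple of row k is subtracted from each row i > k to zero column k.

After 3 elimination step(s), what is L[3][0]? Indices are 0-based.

L[3][0] = 2

[col 0] pivot -3
  R1 -= 3*R0 → (0, 4, -2, 1)  (L[1][0] := 3)
  R2 -= 2*R0 → (0, -8, 3, 1)  (L[2][0] := 2)
  R3 -= 2*R0 → (0, -8, 3, -1)  (L[3][0] := 2)
[col 1] pivot 4
  R2 -= -2*R1 → (0, 0, -1, 3)  (L[2][1] := -2)
  R3 -= -2*R1 → (0, 0, -1, 1)  (L[3][1] := -2)
[col 2] pivot -1
  R3 -= 1*R2 → (0, 0, 0, -2)  (L[3][2] := 1)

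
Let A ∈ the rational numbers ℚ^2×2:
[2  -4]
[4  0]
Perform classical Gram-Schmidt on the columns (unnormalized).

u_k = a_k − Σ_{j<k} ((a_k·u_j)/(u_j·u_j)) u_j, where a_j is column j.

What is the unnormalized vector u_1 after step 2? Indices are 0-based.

Step 1: u_0 = a_0 = (2, 4).
Step 2: u_1 = a_1 − (-2/5)·u_0 = (-16/5, 8/5).

u_1 = (-16/5, 8/5)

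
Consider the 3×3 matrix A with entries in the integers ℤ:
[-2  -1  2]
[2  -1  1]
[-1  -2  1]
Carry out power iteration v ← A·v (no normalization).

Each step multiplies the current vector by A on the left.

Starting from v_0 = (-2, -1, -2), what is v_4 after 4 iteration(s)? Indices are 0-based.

v_0 = (-2, -1, -2).
v_1 = A·v_0 = (1, -5, 2).
v_2 = A·v_1 = (7, 9, 11).
v_3 = A·v_2 = (-1, 16, -14).
v_4 = A·v_3 = (-42, -32, -45).

v_4 = (-42, -32, -45)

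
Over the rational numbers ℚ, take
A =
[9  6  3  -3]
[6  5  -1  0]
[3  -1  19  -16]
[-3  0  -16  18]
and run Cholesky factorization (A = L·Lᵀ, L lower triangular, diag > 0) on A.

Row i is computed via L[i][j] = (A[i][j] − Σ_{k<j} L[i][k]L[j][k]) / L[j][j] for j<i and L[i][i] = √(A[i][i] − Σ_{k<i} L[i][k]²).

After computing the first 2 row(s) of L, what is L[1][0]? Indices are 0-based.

Step 1: L[0][0] = √(9) = 3.
  L[1][0] = (6) / L[0][0] = 2.
Step 2: L[1][1] = √(1) = 1.

L[1][0] = 2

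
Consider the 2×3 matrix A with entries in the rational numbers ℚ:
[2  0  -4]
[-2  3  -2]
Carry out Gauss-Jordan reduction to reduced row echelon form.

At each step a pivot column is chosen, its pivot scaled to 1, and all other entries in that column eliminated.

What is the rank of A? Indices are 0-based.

rank = 2

pivot(0,0)=2: scale R0 → (1, 0, -2)
  clear (1,0): R1 −= (-2)R0 → (0, 3, -6)
pivot(1,1)=3: scale R1 → (0, 1, -2)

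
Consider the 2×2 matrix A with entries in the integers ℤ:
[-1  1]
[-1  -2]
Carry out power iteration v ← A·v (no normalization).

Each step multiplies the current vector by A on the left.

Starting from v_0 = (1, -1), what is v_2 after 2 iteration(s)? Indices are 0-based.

v_0 = (1, -1).
v_1 = A·v_0 = (-2, 1).
v_2 = A·v_1 = (3, 0).

v_2 = (3, 0)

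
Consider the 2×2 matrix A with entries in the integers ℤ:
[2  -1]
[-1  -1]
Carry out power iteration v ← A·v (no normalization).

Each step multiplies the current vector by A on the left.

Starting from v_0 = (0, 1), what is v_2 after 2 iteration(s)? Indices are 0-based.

v_0 = (0, 1).
v_1 = A·v_0 = (-1, -1).
v_2 = A·v_1 = (-1, 2).

v_2 = (-1, 2)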